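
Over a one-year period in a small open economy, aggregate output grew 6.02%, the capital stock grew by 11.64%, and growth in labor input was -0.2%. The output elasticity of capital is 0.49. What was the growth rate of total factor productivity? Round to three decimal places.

Labor's share = 1 − 0.49 = 0.51.
The capital stock: 0.49 × 11.64 = 5.7036 pp.
Labor input: 0.51 × (-0.2) = -0.102 pp.
TFP growth = 6.02 − 5.6016 = 0.4184%.

0.418%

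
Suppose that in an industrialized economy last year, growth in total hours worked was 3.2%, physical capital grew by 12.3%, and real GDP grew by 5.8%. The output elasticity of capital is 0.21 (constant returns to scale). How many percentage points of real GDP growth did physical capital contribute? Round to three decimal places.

2.583 percentage points

Contribution = share × growth = 0.21 × 12.3 = 2.583 pp.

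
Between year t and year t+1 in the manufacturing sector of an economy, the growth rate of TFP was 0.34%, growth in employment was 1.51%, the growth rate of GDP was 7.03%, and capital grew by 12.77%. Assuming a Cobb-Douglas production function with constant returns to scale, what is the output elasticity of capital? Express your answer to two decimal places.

gY = gA + α·gK + (1−α)·gL, so gY − gA − gL = α(gK − gL).
7.03 − 0.34 − 1.51 = α × (12.77 − 1.51).
5.18 = 11.26 α, so α = 0.46.

0.46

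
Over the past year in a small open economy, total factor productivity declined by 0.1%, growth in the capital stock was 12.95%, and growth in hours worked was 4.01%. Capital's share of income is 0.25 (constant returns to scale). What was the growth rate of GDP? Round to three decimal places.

6.145%

Labor's share = 1 − 0.25 = 0.75.
The capital stock: 0.25 × 12.95 = 3.2375 pp.
Hours worked: 0.75 × 4.01 = 3.0075 pp.
Output growth = -0.1 + 6.245 = 6.145%.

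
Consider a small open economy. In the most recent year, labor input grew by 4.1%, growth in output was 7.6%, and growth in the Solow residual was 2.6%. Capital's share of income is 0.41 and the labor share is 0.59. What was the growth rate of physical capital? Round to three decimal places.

6.295%

Labor's share = 1 − 0.41 = 0.59.
gY = gA + 0.59×4.1 + 0.41×g.
0.41×g = 7.6 − 2.6 − 2.419 = 2.581.
g = 2.581 / 0.41 = 6.29512%.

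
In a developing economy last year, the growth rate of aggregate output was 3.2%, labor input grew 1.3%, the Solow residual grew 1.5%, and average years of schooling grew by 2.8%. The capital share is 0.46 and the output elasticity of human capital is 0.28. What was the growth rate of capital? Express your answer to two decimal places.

Labor's share = 1 − 0.46 − 0.28 = 0.26.
gY = gA + 0.28×2.8 + 0.26×1.3 + 0.46×g.
0.46×g = 3.2 − 1.5 − 1.122 = 0.578.
g = 0.578 / 0.46 = 1.2565%.

1.26%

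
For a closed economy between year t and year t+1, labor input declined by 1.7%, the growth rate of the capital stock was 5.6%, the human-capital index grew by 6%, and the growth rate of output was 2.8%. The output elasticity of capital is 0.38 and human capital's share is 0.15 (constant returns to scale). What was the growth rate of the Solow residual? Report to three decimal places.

0.571%

Labor's share = 1 − 0.38 − 0.15 = 0.47.
The capital stock: 0.38 × 5.6 = 2.128 pp.
The human-capital index: 0.15 × 6 = 0.9 pp.
Labor input: 0.47 × (-1.7) = -0.799 pp.
TFP growth = 2.8 − 2.229 = 0.571%.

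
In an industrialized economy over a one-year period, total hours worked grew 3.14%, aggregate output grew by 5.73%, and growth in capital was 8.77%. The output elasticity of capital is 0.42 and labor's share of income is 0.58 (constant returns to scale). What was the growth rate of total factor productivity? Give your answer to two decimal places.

Total factor productivity growth was 0.23%.

Labor's share = 1 − 0.42 = 0.58.
Capital: 0.42 × 8.77 = 3.6834 pp.
Total hours worked: 0.58 × 3.14 = 1.8212 pp.
TFP growth = 5.73 − 5.5046 = 0.2254%.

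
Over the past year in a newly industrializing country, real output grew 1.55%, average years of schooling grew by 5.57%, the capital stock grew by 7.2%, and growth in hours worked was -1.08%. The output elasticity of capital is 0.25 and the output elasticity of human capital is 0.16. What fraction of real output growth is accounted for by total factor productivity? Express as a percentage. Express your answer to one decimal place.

Labor's share = 1 − 0.25 − 0.16 = 0.59.
The capital stock: 0.25 × 7.2 = 1.8 pp.
Average years of schooling: 0.16 × 5.57 = 0.8912 pp.
Hours worked: 0.59 × (-1.08) = -0.6372 pp.
TFP growth = 1.55 − 2.054 = -0.504%.
TFP share of growth = -0.504 / 1.55 × 100 = -32.516%.

Total factor productivity accounted for -32.5% of growth.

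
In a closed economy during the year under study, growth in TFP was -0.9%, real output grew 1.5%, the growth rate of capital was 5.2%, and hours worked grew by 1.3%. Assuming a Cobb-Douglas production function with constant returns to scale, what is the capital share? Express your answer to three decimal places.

The capital share is 0.282.

gY = gA + α·gK + (1−α)·gL, so gY − gA − gL = α(gK − gL).
1.5 + 0.9 − 1.3 = α × (5.2 − 1.3).
1.1 = 3.9 α, so α = 0.28205.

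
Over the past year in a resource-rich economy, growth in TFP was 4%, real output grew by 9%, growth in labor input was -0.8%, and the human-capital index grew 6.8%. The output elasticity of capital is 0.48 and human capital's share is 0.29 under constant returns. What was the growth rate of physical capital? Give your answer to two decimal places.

Physical capital grew 6.69%.

Labor's share = 1 − 0.48 − 0.29 = 0.23.
gY = gA + 0.29×6.8 + 0.23×(-0.8) + 0.48×g.
0.48×g = 9 − 4 − 1.788 = 3.212.
g = 3.212 / 0.48 = 6.6917%.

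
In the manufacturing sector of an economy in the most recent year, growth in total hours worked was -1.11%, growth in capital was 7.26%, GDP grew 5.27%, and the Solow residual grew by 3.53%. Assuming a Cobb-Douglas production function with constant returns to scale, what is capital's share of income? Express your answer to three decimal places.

gY = gA + α·gK + (1−α)·gL, so gY − gA − gL = α(gK − gL).
5.27 − 3.53 + 1.11 = α × (7.26 − (-1.11)).
2.85 = 8.37 α, so α = 0.3405.

α = 0.341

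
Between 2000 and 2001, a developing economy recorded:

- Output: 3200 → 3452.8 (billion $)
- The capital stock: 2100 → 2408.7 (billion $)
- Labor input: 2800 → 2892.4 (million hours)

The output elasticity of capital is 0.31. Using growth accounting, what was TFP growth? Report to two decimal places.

Output growth = (3452.8 − 3200) / 3200 = 7.9%.
The capital stock growth = (2408.7 − 2100) / 2100 = 14.7%.
Labor input growth = (2892.4 − 2800) / 2800 = 3.3%.
Labor's share = 1 − 0.31 = 0.69.
The capital stock: 0.31 × 14.7 = 4.557 pp.
Labor input: 0.69 × 3.3 = 2.277 pp.
TFP growth = 7.9 − 6.834 = 1.066%.

1.07%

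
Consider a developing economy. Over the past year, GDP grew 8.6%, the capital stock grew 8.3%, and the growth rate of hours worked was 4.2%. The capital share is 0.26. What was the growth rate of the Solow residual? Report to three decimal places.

3.334%

Labor's share = 1 − 0.26 = 0.74.
The capital stock: 0.26 × 8.3 = 2.158 pp.
Hours worked: 0.74 × 4.2 = 3.108 pp.
TFP growth = 8.6 − 5.266 = 3.334%.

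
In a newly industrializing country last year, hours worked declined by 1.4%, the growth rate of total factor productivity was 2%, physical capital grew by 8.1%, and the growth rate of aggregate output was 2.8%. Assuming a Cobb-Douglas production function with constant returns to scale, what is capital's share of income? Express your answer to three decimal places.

0.232

gY = gA + α·gK + (1−α)·gL, so gY − gA − gL = α(gK − gL).
2.8 − 2 + 1.4 = α × (8.1 − (-1.4)).
2.2 = 9.5 α, so α = 0.23158.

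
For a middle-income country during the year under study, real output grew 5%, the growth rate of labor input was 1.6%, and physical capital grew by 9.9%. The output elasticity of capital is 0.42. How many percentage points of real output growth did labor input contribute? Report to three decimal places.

Labor's share = 1 − 0.42 = 0.58.
Contribution = share × growth = 0.58 × 1.6 = 0.928 pp.

0.928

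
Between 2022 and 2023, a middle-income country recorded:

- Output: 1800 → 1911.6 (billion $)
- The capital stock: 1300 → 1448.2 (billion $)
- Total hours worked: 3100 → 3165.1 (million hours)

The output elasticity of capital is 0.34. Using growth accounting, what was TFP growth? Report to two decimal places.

TFP grew 0.94%.

Output growth = (1911.6 − 1800) / 1800 = 6.2%.
The capital stock growth = (1448.2 − 1300) / 1300 = 11.4%.
Total hours worked growth = (3165.1 − 3100) / 3100 = 2.1%.
Labor's share = 1 − 0.34 = 0.66.
The capital stock: 0.34 × 11.4 = 3.876 pp.
Total hours worked: 0.66 × 2.1 = 1.386 pp.
TFP growth = 6.2 − 5.262 = 0.938%.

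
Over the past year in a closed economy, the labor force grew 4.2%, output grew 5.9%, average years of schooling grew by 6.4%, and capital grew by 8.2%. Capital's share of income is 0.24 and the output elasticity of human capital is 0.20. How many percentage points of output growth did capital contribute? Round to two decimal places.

1.97 percentage points

Contribution = share × growth = 0.24 × 8.2 = 1.968 pp.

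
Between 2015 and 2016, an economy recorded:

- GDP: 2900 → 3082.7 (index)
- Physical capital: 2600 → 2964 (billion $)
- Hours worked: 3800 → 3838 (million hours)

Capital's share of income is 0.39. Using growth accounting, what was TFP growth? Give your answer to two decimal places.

GDP growth = (3082.7 − 2900) / 2900 = 6.3%.
Physical capital growth = (2964 − 2600) / 2600 = 14%.
Hours worked growth = (3838 − 3800) / 3800 = 1%.
Labor's share = 1 − 0.39 = 0.61.
Physical capital: 0.39 × 14 = 5.46 pp.
Hours worked: 0.61 × 1 = 0.61 pp.
TFP growth = 6.3 − 6.07 = 0.23%.

0.23%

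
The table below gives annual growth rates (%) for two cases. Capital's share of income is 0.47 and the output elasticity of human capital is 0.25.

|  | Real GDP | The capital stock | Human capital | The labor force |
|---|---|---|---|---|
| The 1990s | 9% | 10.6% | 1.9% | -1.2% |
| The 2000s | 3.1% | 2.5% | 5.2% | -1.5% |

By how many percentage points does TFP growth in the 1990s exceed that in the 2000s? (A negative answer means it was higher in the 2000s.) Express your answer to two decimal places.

2.83 percentage points

Labor's share = 1 − 0.47 − 0.25 = 0.28.
The 1990s: TFP = 9 − 4.982 − 0.475 + 0.336 = 3.879%.
The 2000s: TFP = 3.1 − 1.175 − 1.3 + 0.42 = 1.045%.
Difference = 3.879 − (1.045) = 2.834 pp.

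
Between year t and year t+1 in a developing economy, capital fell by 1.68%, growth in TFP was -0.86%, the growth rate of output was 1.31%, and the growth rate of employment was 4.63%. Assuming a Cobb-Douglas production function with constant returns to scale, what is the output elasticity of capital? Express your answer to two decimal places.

α = 0.39

gY = gA + α·gK + (1−α)·gL, so gY − gA − gL = α(gK − gL).
1.31 + 0.86 − 4.63 = α × (-1.68 − 4.63).
-2.46 = -6.31 α, so α = 0.3899.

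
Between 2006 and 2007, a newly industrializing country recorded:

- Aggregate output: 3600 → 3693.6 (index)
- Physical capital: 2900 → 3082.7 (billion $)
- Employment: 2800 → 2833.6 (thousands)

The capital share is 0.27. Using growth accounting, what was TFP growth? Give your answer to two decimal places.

0.02%

Aggregate output growth = (3693.6 − 3600) / 3600 = 2.6%.
Physical capital growth = (3082.7 − 2900) / 2900 = 6.3%.
Employment growth = (2833.6 − 2800) / 2800 = 1.2%.
Labor's share = 1 − 0.27 = 0.73.
Physical capital: 0.27 × 6.3 = 1.701 pp.
Employment: 0.73 × 1.2 = 0.876 pp.
TFP growth = 2.6 − 2.577 = 0.023%.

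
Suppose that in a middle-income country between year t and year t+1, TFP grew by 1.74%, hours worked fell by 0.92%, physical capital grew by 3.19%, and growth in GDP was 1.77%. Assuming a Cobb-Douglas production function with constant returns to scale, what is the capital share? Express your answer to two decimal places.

gY = gA + α·gK + (1−α)·gL, so gY − gA − gL = α(gK − gL).
1.77 − 1.74 + 0.92 = α × (3.19 − (-0.92)).
0.95 = 4.11 α, so α = 0.2311.

0.23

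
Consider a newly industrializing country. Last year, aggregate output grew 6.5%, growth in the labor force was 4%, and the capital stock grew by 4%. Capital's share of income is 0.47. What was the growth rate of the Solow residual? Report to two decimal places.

2.50%

Labor's share = 1 − 0.47 = 0.53.
The capital stock: 0.47 × 4 = 1.88 pp.
The labor force: 0.53 × 4 = 2.12 pp.
TFP growth = 6.5 − 4 = 2.5%.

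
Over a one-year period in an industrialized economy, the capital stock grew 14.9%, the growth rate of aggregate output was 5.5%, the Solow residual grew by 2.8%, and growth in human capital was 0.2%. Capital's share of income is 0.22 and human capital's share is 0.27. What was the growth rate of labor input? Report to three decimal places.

Labor's share = 1 − 0.22 − 0.27 = 0.51.
gY = gA + 0.22×14.9 + 0.27×0.2 + 0.51×g.
0.51×g = 5.5 − 2.8 − 3.332 = -0.632.
g = -0.632 / 0.51 = -1.23922%.

-1.239%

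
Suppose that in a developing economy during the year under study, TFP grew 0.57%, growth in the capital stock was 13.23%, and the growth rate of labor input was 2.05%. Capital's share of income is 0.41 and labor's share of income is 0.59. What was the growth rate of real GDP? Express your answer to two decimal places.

Labor's share = 1 − 0.41 = 0.59.
The capital stock: 0.41 × 13.23 = 5.4243 pp.
Labor input: 0.59 × 2.05 = 1.2095 pp.
Output growth = 0.57 + 6.6338 = 7.2038%.

7.20%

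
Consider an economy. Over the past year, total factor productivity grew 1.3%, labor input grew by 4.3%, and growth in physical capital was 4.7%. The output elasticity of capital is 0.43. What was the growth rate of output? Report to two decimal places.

Output growth was 5.77%.

Labor's share = 1 − 0.43 = 0.57.
Physical capital: 0.43 × 4.7 = 2.021 pp.
Labor input: 0.57 × 4.3 = 2.451 pp.
Output growth = 1.3 + 4.472 = 5.772%.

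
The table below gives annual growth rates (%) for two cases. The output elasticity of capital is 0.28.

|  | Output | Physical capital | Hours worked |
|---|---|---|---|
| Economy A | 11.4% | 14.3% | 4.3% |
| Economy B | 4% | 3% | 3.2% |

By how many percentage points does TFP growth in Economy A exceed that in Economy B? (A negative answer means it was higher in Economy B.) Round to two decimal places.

3.44 percentage points

Labor's share = 1 − 0.28 = 0.72.
Economy A: TFP = 11.4 − 4.004 − 3.096 = 4.3%.
Economy B: TFP = 4 − 0.84 − 2.304 = 0.856%.
Difference = 4.3 − (0.856) = 3.444 pp.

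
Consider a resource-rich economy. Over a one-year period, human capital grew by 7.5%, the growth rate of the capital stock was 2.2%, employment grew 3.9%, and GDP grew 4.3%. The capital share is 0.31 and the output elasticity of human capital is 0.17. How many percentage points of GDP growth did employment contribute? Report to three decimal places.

Labor's share = 1 − 0.31 − 0.17 = 0.52.
Contribution = share × growth = 0.52 × 3.9 = 2.028 pp.

2.028 pp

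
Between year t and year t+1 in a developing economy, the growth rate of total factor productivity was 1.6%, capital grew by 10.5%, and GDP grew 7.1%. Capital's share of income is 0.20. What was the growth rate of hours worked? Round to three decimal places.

Labor's share = 1 − 0.2 = 0.8.
gY = gA + 0.2×10.5 + 0.8×g.
0.8×g = 7.1 − 1.6 − 2.1 = 3.4.
g = 3.4 / 0.8 = 4.25%.

4.250%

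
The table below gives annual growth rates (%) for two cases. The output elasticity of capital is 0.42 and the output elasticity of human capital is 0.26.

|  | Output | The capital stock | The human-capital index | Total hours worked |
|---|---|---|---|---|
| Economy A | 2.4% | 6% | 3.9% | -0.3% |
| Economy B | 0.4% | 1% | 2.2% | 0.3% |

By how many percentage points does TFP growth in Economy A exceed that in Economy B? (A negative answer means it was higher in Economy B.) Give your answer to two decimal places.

-0.35 percentage points

Labor's share = 1 − 0.42 − 0.26 = 0.32.
Economy A: TFP = 2.4 − 2.52 − 1.014 + 0.096 = -1.038%.
Economy B: TFP = 0.4 − 0.42 − 0.572 − 0.096 = -0.688%.
Difference = -1.038 − (-0.688) = -0.35 pp.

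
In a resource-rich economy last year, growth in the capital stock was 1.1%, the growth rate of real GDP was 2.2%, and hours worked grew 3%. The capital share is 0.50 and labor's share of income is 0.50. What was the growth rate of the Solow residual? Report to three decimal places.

0.150%

Labor's share = 1 − 0.5 = 0.5.
The capital stock: 0.5 × 1.1 = 0.55 pp.
Hours worked: 0.5 × 3 = 1.5 pp.
TFP growth = 2.2 − 2.05 = 0.15%.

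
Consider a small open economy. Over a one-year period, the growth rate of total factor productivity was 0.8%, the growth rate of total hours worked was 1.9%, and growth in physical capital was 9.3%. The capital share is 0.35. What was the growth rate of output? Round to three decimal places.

Labor's share = 1 − 0.35 = 0.65.
Physical capital: 0.35 × 9.3 = 3.255 pp.
Total hours worked: 0.65 × 1.9 = 1.235 pp.
Output growth = 0.8 + 4.49 = 5.29%.

5.290%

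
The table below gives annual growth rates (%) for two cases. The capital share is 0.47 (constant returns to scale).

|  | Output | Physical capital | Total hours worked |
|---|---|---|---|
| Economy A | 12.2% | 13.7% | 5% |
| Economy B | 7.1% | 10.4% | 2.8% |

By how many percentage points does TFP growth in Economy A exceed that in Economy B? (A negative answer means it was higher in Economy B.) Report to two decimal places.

2.38 percentage points

Labor's share = 1 − 0.47 = 0.53.
Economy A: TFP = 12.2 − 6.439 − 2.65 = 3.111%.
Economy B: TFP = 7.1 − 4.888 − 1.484 = 0.728%.
Difference = 3.111 − (0.728) = 2.383 pp.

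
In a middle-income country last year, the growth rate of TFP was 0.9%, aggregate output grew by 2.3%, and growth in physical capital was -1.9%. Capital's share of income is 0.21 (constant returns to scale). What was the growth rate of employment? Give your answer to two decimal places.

Labor's share = 1 − 0.21 = 0.79.
gY = gA + 0.21×(-1.9) + 0.79×g.
0.79×g = 2.3 − 0.9 + 0.399 = 1.799.
g = 1.799 / 0.79 = 2.2772%.

2.28%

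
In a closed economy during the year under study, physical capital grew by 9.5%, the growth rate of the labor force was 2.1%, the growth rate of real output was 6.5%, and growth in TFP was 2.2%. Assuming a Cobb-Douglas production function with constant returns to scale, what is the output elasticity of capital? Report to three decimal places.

0.297

gY = gA + α·gK + (1−α)·gL, so gY − gA − gL = α(gK − gL).
6.5 − 2.2 − 2.1 = α × (9.5 − 2.1).
2.2 = 7.4 α, so α = 0.2973.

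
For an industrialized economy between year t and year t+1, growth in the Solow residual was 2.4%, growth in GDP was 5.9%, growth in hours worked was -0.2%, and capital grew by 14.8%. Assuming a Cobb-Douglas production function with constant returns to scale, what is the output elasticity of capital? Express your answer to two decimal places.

gY = gA + α·gK + (1−α)·gL, so gY − gA − gL = α(gK − gL).
5.9 − 2.4 + 0.2 = α × (14.8 − (-0.2)).
3.7 = 15 α, so α = 0.2467.

0.25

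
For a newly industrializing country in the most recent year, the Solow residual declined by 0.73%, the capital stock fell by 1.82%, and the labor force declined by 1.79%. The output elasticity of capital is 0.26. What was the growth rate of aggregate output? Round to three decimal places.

Labor's share = 1 − 0.26 = 0.74.
The capital stock: 0.26 × (-1.82) = -0.4732 pp.
The labor force: 0.74 × (-1.79) = -1.3246 pp.
Output growth = -0.73 + (-1.7978) = -2.5278%.

-2.528%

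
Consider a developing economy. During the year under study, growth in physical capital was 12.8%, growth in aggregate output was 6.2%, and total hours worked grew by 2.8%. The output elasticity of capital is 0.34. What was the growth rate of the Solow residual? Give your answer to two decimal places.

0.00%

Labor's share = 1 − 0.34 = 0.66.
Physical capital: 0.34 × 12.8 = 4.352 pp.
Total hours worked: 0.66 × 2.8 = 1.848 pp.
TFP growth = 6.2 − 6.2 = 0%.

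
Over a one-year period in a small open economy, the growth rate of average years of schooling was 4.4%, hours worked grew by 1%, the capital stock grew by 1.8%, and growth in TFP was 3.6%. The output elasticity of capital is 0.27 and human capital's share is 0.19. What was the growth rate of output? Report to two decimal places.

Labor's share = 1 − 0.27 − 0.19 = 0.54.
The capital stock: 0.27 × 1.8 = 0.486 pp.
Average years of schooling: 0.19 × 4.4 = 0.836 pp.
Hours worked: 0.54 × 1 = 0.54 pp.
Output growth = 3.6 + 1.862 = 5.462%.

Output grew 5.46%.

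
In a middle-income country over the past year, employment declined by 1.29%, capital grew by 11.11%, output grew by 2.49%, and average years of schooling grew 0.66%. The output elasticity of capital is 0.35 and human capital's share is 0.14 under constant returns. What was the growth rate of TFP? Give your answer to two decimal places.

-0.83%

Labor's share = 1 − 0.35 − 0.14 = 0.51.
Capital: 0.35 × 11.11 = 3.8885 pp.
Average years of schooling: 0.14 × 0.66 = 0.0924 pp.
Employment: 0.51 × (-1.29) = -0.6579 pp.
TFP growth = 2.49 − 3.323 = -0.833%.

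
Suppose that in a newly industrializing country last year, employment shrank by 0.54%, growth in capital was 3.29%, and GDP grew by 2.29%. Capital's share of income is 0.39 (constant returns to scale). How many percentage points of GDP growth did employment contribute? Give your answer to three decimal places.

Labor's share = 1 − 0.39 = 0.61.
Contribution = share × growth = 0.61 × (-0.54) = -0.3294 pp.

-0.329 pp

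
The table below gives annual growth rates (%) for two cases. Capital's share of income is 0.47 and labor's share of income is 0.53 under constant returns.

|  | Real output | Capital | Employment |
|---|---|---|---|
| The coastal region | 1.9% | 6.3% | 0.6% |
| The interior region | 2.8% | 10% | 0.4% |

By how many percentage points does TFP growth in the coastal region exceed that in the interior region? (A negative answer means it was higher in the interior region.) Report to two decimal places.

Labor's share = 1 − 0.47 = 0.53.
The coastal region: TFP = 1.9 − 2.961 − 0.318 = -1.379%.
The interior region: TFP = 2.8 − 4.7 − 0.212 = -2.112%.
Difference = -1.379 − (-2.112) = 0.733 pp.

0.73 percentage points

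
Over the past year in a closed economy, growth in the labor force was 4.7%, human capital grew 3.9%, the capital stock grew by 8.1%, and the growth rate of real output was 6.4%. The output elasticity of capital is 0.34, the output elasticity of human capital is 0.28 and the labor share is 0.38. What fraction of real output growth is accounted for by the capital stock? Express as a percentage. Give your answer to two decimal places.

The capital stock accounted for 43.03% of growth.

The capital stock contributed 0.34 × 8.1 = 2.754 pp.
Share of growth = 2.754 / 6.4 × 100 = 43.0313%.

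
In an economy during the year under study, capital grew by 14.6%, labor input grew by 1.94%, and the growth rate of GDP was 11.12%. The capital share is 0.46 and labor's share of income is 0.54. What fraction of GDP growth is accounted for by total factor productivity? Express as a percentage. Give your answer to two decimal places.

30.18%

Labor's share = 1 − 0.46 = 0.54.
Capital: 0.46 × 14.6 = 6.716 pp.
Labor input: 0.54 × 1.94 = 1.0476 pp.
TFP growth = 11.12 − 7.7636 = 3.3564%.
TFP share of growth = 3.3564 / 11.12 × 100 = 30.1835%.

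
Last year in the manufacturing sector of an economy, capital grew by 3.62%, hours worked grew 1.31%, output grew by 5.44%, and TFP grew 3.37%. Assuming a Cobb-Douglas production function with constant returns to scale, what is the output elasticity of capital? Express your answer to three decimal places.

α = 0.329

gY = gA + α·gK + (1−α)·gL, so gY − gA − gL = α(gK − gL).
5.44 − 3.37 − 1.31 = α × (3.62 − 1.31).
0.76 = 2.31 α, so α = 0.329.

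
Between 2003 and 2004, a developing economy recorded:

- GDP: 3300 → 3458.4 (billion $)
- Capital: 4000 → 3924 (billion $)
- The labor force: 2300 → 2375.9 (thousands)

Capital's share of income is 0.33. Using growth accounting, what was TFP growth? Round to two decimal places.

TFP grew 3.22%.

GDP growth = (3458.4 − 3300) / 3300 = 4.8%.
Capital growth = (3924 − 4000) / 4000 = -1.9%.
The labor force growth = (2375.9 − 2300) / 2300 = 3.3%.
Labor's share = 1 − 0.33 = 0.67.
Capital: 0.33 × (-1.9) = -0.627 pp.
The labor force: 0.67 × 3.3 = 2.211 pp.
TFP growth = 4.8 − 1.584 = 3.216%.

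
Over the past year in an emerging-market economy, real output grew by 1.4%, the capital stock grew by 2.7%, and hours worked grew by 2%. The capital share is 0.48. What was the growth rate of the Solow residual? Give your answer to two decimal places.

Labor's share = 1 − 0.48 = 0.52.
The capital stock: 0.48 × 2.7 = 1.296 pp.
Hours worked: 0.52 × 2 = 1.04 pp.
TFP growth = 1.4 − 2.336 = -0.936%.

-0.94%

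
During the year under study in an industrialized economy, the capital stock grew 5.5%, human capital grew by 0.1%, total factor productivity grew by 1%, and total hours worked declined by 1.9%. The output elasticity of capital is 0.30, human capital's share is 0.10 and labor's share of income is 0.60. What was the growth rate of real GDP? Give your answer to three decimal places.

Labor's share = 1 − 0.3 − 0.1 = 0.6.
The capital stock: 0.3 × 5.5 = 1.65 pp.
Human capital: 0.1 × 0.1 = 0.01 pp.
Total hours worked: 0.6 × (-1.9) = -1.14 pp.
Output growth = 1 + 0.52 = 1.52%.

Real GDP grew 1.520%.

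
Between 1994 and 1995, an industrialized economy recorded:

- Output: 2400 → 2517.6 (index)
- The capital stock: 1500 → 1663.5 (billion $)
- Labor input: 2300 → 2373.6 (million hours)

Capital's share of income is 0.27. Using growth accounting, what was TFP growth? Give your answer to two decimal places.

-0.38%

Output growth = (2517.6 − 2400) / 2400 = 4.9%.
The capital stock growth = (1663.5 − 1500) / 1500 = 10.9%.
Labor input growth = (2373.6 − 2300) / 2300 = 3.2%.
Labor's share = 1 − 0.27 = 0.73.
The capital stock: 0.27 × 10.9 = 2.943 pp.
Labor input: 0.73 × 3.2 = 2.336 pp.
TFP growth = 4.9 − 5.279 = -0.379%.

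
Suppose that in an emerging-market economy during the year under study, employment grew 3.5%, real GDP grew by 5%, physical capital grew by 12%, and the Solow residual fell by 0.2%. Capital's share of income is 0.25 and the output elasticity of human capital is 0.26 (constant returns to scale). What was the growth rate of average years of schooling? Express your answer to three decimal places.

1.865%

Labor's share = 1 − 0.25 − 0.26 = 0.49.
gY = gA + 0.25×12 + 0.49×3.5 + 0.26×g.
0.26×g = 5 + 0.2 − 4.715 = 0.485.
g = 0.485 / 0.26 = 1.86538%.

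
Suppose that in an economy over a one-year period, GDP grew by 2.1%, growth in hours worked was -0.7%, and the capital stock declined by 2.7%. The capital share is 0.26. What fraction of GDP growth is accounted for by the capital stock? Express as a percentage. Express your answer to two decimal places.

The capital stock contributed 0.26 × (-2.7) = -0.702 pp.
Share of growth = -0.702 / 2.1 × 100 = -33.4286%.

The capital stock accounted for -33.43% of growth.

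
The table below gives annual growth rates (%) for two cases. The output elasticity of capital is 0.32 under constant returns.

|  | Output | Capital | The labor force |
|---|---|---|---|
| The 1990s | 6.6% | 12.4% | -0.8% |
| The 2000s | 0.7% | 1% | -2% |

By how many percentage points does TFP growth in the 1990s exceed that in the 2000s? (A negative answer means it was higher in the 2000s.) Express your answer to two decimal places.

1.44 percentage points

Labor's share = 1 − 0.32 = 0.68.
The 1990s: TFP = 6.6 − 3.968 + 0.544 = 3.176%.
The 2000s: TFP = 0.7 − 0.32 + 1.36 = 1.74%.
Difference = 3.176 − (1.74) = 1.436 pp.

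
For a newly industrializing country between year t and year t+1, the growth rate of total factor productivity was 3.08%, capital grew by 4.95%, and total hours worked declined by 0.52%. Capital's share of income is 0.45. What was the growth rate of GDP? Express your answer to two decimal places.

Labor's share = 1 − 0.45 = 0.55.
Capital: 0.45 × 4.95 = 2.2275 pp.
Total hours worked: 0.55 × (-0.52) = -0.286 pp.
Output growth = 3.08 + 1.9415 = 5.0215%.

GDP growth was 5.02%.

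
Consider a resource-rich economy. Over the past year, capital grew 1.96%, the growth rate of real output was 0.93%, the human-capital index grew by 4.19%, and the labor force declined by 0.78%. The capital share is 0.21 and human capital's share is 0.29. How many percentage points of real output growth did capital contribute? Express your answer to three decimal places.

Contribution = share × growth = 0.21 × 1.96 = 0.4116 pp.

0.412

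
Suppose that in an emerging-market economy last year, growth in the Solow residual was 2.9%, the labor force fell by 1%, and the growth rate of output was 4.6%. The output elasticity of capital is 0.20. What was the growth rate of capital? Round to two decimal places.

12.50%

Labor's share = 1 − 0.2 = 0.8.
gY = gA + 0.8×(-1) + 0.2×g.
0.2×g = 4.6 − 2.9 + 0.8 = 2.5.
g = 2.5 / 0.2 = 12.5%.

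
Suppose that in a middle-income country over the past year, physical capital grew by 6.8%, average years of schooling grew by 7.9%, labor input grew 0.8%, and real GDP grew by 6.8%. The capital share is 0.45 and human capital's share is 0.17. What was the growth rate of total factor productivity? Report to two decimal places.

Labor's share = 1 − 0.45 − 0.17 = 0.38.
Physical capital: 0.45 × 6.8 = 3.06 pp.
Average years of schooling: 0.17 × 7.9 = 1.343 pp.
Labor input: 0.38 × 0.8 = 0.304 pp.
TFP growth = 6.8 − 4.707 = 2.093%.

2.09%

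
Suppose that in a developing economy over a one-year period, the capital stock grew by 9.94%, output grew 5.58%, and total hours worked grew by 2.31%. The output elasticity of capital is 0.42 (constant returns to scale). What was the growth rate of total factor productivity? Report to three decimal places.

0.065%

Labor's share = 1 − 0.42 = 0.58.
The capital stock: 0.42 × 9.94 = 4.1748 pp.
Total hours worked: 0.58 × 2.31 = 1.3398 pp.
TFP growth = 5.58 − 5.5146 = 0.0654%.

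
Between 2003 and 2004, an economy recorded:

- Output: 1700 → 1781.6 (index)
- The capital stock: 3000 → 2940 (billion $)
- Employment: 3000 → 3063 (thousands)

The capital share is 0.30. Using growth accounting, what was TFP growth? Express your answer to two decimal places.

Output growth = (1781.6 − 1700) / 1700 = 4.8%.
The capital stock growth = (2940 − 3000) / 3000 = -2%.
Employment growth = (3063 − 3000) / 3000 = 2.1%.
Labor's share = 1 − 0.3 = 0.7.
The capital stock: 0.3 × (-2) = -0.6 pp.
Employment: 0.7 × 2.1 = 1.47 pp.
TFP growth = 4.8 − 0.87 = 3.93%.

3.93%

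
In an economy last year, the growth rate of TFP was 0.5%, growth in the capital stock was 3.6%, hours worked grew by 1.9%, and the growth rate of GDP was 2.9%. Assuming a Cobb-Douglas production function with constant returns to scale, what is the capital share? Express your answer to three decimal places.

gY = gA + α·gK + (1−α)·gL, so gY − gA − gL = α(gK − gL).
2.9 − 0.5 − 1.9 = α × (3.6 − 1.9).
0.5 = 1.7 α, so α = 0.29412.

0.294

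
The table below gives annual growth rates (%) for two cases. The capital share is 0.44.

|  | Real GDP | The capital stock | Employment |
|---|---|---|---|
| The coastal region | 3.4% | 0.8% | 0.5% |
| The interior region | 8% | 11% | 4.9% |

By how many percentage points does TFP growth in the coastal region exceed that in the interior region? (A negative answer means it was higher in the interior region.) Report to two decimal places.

Labor's share = 1 − 0.44 = 0.56.
The coastal region: TFP = 3.4 − 0.352 − 0.28 = 2.768%.
The interior region: TFP = 8 − 4.84 − 2.744 = 0.416%.
Difference = 2.768 − (0.416) = 2.352 pp.

2.35 percentage points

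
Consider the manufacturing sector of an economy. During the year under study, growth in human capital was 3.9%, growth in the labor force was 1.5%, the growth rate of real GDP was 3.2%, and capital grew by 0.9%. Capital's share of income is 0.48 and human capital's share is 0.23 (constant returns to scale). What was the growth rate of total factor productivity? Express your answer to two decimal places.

1.44%

Labor's share = 1 − 0.48 − 0.23 = 0.29.
Capital: 0.48 × 0.9 = 0.432 pp.
Human capital: 0.23 × 3.9 = 0.897 pp.
The labor force: 0.29 × 1.5 = 0.435 pp.
TFP growth = 3.2 − 1.764 = 1.436%.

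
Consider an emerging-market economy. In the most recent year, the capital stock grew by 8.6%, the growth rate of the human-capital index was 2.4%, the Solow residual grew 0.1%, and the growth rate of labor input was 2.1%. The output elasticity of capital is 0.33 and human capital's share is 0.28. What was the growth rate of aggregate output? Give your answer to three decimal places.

Labor's share = 1 − 0.33 − 0.28 = 0.39.
The capital stock: 0.33 × 8.6 = 2.838 pp.
The human-capital index: 0.28 × 2.4 = 0.672 pp.
Labor input: 0.39 × 2.1 = 0.819 pp.
Output growth = 0.1 + 4.329 = 4.429%.

4.429%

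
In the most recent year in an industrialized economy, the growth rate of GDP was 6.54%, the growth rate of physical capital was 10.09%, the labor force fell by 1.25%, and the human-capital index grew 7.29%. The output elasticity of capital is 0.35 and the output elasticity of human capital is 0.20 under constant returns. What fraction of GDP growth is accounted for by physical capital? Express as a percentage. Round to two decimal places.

Physical capital contributed 0.35 × 10.09 = 3.5315 pp.
Share of growth = 3.5315 / 6.54 × 100 = 53.9985%.

54.00%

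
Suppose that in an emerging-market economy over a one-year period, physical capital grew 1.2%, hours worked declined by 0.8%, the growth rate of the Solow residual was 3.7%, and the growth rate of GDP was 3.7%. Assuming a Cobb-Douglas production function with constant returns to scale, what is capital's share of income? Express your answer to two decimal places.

gY = gA + α·gK + (1−α)·gL, so gY − gA − gL = α(gK − gL).
3.7 − 3.7 + 0.8 = α × (1.2 − (-0.8)).
0.8 = 2 α, so α = 0.4.

α = 0.40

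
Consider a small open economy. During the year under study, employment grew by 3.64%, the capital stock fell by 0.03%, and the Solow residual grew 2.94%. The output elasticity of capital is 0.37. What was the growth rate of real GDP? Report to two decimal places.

Labor's share = 1 − 0.37 = 0.63.
The capital stock: 0.37 × (-0.03) = -0.0111 pp.
Employment: 0.63 × 3.64 = 2.2932 pp.
Output growth = 2.94 + 2.2821 = 5.2221%.

5.22%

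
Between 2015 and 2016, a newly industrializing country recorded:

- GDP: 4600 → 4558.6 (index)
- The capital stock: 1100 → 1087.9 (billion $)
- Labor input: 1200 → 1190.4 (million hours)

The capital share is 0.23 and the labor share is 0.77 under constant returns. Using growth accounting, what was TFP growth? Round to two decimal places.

GDP growth = (4558.6 − 4600) / 4600 = -0.9%.
The capital stock growth = (1087.9 − 1100) / 1100 = -1.1%.
Labor input growth = (1190.4 − 1200) / 1200 = -0.8%.
Labor's share = 1 − 0.23 = 0.77.
The capital stock: 0.23 × (-1.1) = -0.253 pp.
Labor input: 0.77 × (-0.8) = -0.616 pp.
TFP growth = -0.9 + 0.869 = -0.031%.

-0.03%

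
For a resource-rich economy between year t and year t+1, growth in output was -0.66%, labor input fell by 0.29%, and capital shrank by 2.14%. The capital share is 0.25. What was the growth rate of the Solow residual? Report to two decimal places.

The Solow residual grew 0.09%.

Labor's share = 1 − 0.25 = 0.75.
Capital: 0.25 × (-2.14) = -0.535 pp.
Labor input: 0.75 × (-0.29) = -0.2175 pp.
TFP growth = -0.66 + 0.7525 = 0.0925%.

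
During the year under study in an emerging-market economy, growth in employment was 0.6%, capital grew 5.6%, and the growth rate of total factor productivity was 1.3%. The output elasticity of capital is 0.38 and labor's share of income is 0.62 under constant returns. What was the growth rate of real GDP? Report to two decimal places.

Real GDP grew 3.80%.

Labor's share = 1 − 0.38 = 0.62.
Capital: 0.38 × 5.6 = 2.128 pp.
Employment: 0.62 × 0.6 = 0.372 pp.
Output growth = 1.3 + 2.5 = 3.8%.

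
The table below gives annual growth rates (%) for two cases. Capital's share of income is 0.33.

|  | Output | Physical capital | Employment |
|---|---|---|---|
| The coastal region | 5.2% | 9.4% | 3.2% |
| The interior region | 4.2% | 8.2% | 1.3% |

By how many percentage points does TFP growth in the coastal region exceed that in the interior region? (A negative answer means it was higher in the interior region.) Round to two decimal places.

Labor's share = 1 − 0.33 = 0.67.
The coastal region: TFP = 5.2 − 3.102 − 2.144 = -0.046%.
The interior region: TFP = 4.2 − 2.706 − 0.871 = 0.623%.
Difference = -0.046 − (0.623) = -0.669 pp.

-0.67 percentage points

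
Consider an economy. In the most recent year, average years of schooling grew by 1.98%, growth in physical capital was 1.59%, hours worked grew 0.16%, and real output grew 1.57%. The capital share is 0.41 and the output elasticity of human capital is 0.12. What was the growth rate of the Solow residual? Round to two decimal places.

Labor's share = 1 − 0.41 − 0.12 = 0.47.
Physical capital: 0.41 × 1.59 = 0.6519 pp.
Average years of schooling: 0.12 × 1.98 = 0.2376 pp.
Hours worked: 0.47 × 0.16 = 0.0752 pp.
TFP growth = 1.57 − 0.9647 = 0.6053%.

0.61%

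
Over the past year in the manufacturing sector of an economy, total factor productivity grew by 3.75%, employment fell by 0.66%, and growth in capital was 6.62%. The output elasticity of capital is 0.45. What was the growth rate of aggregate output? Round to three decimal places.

Labor's share = 1 − 0.45 = 0.55.
Capital: 0.45 × 6.62 = 2.979 pp.
Employment: 0.55 × (-0.66) = -0.363 pp.
Output growth = 3.75 + 2.616 = 6.366%.

6.366%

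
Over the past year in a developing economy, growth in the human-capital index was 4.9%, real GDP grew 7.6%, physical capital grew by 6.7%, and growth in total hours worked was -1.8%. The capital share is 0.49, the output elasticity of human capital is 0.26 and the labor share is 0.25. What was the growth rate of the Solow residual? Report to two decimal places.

3.49%

Labor's share = 1 − 0.49 − 0.26 = 0.25.
Physical capital: 0.49 × 6.7 = 3.283 pp.
The human-capital index: 0.26 × 4.9 = 1.274 pp.
Total hours worked: 0.25 × (-1.8) = -0.45 pp.
TFP growth = 7.6 − 4.107 = 3.493%.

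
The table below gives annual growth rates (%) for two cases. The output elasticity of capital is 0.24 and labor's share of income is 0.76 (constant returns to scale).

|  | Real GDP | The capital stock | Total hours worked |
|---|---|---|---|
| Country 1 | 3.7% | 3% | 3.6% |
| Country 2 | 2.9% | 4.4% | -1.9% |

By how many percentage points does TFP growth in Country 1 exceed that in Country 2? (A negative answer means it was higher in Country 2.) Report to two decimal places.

-3.04 percentage points

Labor's share = 1 − 0.24 = 0.76.
Country 1: TFP = 3.7 − 0.72 − 2.736 = 0.244%.
Country 2: TFP = 2.9 − 1.056 + 1.444 = 3.288%.
Difference = 0.244 − (3.288) = -3.044 pp.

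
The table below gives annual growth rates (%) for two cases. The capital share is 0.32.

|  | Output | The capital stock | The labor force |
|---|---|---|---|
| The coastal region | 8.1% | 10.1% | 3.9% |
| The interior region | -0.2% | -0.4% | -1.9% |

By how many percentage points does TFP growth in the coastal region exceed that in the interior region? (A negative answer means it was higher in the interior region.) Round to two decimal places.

1.00 percentage points

Labor's share = 1 − 0.32 = 0.68.
The coastal region: TFP = 8.1 − 3.232 − 2.652 = 2.216%.
The interior region: TFP = -0.2 + 0.128 + 1.292 = 1.22%.
Difference = 2.216 − (1.22) = 0.996 pp.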